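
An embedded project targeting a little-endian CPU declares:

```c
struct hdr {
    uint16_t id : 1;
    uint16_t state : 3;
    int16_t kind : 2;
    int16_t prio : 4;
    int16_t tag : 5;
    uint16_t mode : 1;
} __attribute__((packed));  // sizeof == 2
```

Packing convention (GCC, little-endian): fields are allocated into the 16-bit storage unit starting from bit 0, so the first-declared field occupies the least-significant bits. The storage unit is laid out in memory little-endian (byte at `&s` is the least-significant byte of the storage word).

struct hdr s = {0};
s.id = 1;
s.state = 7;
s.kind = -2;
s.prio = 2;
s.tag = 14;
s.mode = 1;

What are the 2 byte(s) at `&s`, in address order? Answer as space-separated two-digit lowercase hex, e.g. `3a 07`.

af b8

id:1 = 1 → 0x1 << 0 → word 0x0001
state:3 = 7 → 0x7 << 1 → word 0x000f
kind:2 = -2 → 0x2 << 4 → word 0x002f
prio:4 = 2 → 0x2 << 6 → word 0x00af
tag:5 = 14 → 0xe << 10 → word 0x38af
mode:1 = 1 → 0x1 << 15 → word 0xb8af
word = 0xb8af → little-endian bytes:
  [0]=0xaf  [1]=0xb8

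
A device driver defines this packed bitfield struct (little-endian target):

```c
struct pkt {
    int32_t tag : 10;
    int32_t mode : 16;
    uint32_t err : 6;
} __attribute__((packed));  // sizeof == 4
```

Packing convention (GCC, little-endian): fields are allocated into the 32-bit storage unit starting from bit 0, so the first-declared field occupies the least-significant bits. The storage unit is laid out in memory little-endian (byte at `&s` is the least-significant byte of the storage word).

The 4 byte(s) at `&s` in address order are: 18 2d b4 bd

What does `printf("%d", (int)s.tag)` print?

[0]=0x18 [1]=0x2d [2]=0xb4 [3]=0xbd (little-endian) → word 0xbdb42d18
tag:10 @ bit 0 → (0xbdb42d18>>0)&0x3ff = 0x118  ←
mode:16 @ bit 10 → (0xbdb42d18>>10)&0xffff = 0x6d0b
err:6 @ bit 26 → (0xbdb42d18>>26)&0x3f = 0x2f
tag signed 10b, MSB=0: value = 280

280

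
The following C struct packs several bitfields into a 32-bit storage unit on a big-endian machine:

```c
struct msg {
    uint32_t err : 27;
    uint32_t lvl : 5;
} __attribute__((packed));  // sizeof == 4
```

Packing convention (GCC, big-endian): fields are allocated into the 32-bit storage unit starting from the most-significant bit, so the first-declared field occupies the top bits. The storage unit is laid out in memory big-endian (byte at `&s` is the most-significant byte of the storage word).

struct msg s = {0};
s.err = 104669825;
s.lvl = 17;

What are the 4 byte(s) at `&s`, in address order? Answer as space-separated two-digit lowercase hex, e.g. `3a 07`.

c7 a4 50 31

[5+:27] err=104669825 & 0x7ffffff = 0x63d2281; word=0xc7a45020
[0+:5] lvl=17 & 0x1f = 0x11; word=0xc7a45031
word = 0xc7a45031 → big-endian bytes:
  [0]=0xc7  [1]=0xa4  [2]=0x50  [3]=0x31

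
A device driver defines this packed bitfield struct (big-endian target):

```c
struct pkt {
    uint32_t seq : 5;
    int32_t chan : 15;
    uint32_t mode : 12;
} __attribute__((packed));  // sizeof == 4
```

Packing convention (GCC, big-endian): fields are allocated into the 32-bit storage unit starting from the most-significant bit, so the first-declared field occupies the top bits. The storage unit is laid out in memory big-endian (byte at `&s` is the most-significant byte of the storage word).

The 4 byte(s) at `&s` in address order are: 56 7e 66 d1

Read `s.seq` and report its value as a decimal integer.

[0]=0x56 [1]=0x7e [2]=0x66 [3]=0xd1 (big-endian) → word 0x567e66d1
seq:5 @ bit 27 → (0x567e66d1>>27)&0x1f = 0xa  ←
chan:15 @ bit 12 → (0x567e66d1>>12)&0x7fff = 0x67e6
mode:12 @ bit 0 → (0x567e66d1>>0)&0xfff = 0x6d1

10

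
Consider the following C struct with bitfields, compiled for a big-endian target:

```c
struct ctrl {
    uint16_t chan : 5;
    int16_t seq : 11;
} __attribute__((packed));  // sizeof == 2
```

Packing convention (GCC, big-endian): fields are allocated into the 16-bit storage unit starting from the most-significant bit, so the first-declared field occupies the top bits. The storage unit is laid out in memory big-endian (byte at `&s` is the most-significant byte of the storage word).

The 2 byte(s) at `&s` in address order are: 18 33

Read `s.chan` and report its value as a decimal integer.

[0]=0x18 [1]=0x33 (big-endian) → word 0x1833
chan:5 @ bit 11 → (0x1833>>11)&0x1f = 0x3  ←
seq:11 @ bit 0 → (0x1833>>0)&0x7ff = 0x33

3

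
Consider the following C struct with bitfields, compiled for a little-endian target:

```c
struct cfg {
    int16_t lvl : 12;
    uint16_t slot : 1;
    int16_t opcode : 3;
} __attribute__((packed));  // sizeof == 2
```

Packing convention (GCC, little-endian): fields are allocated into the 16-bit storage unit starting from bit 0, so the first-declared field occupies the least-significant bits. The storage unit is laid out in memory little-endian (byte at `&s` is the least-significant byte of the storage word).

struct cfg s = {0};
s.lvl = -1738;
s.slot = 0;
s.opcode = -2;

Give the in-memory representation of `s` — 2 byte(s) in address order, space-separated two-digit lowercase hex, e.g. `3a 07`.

lvl:12 = -1738 → 0x936 << 0 → word 0x0936
slot:1 = 0 → 0x0 << 12 → word 0x0936
opcode:3 = -2 → 0x6 << 13 → word 0xc936
word = 0xc936 → little-endian bytes:
  [0]=0x36  [1]=0xc9

36 c9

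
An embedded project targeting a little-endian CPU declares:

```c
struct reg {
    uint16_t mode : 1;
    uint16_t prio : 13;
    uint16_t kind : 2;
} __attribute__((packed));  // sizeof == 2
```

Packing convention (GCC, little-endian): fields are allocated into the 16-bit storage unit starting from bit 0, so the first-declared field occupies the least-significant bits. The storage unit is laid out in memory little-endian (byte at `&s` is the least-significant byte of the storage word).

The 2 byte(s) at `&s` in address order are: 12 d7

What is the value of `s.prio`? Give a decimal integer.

2953

[0]=0x12 [1]=0xd7 (little-endian) → word 0xd712
mode:1 @ bit 0 → (0xd712>>0)&0x1 = 0x0
prio:13 @ bit 1 → (0xd712>>1)&0x1fff = 0xb89  ←
kind:2 @ bit 14 → (0xd712>>14)&0x3 = 0x3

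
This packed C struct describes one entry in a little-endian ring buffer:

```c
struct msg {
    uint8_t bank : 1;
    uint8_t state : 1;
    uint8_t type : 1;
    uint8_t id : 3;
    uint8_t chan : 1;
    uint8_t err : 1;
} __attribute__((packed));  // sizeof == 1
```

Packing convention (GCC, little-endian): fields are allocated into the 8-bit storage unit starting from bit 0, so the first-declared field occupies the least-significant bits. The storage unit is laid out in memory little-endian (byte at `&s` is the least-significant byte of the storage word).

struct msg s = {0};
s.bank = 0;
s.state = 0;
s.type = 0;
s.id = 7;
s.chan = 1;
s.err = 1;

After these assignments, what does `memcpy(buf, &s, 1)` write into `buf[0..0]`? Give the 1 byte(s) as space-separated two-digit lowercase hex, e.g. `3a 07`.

bank (1b) val=0 bits=0x0 at bit 0: 0x00
state (1b) val=0 bits=0x0 at bit 1: 0x00
type (1b) val=0 bits=0x0 at bit 2: 0x00
id (3b) val=7 bits=0x7 at bit 3: 0x38
chan (1b) val=1 bits=0x1 at bit 6: 0x78
err (1b) val=1 bits=0x1 at bit 7: 0xf8
word = 0xf8 → little-endian bytes:
  [0]=0xf8

f8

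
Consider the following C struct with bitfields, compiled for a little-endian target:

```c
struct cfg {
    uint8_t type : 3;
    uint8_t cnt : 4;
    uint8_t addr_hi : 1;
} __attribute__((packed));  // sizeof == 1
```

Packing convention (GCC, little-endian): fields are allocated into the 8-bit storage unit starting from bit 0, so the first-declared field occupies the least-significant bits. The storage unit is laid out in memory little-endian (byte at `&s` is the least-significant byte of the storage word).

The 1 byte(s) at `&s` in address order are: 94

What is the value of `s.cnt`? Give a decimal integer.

[0]=0x94 (little-endian) → word 0x94
type [0+:3] = (word>>0) & 0x7 = 4
cnt [3+:4] = (word>>3) & 0xf = 2  ←
addr_hi [7+:1] = (word>>7) & 0x1 = 1

2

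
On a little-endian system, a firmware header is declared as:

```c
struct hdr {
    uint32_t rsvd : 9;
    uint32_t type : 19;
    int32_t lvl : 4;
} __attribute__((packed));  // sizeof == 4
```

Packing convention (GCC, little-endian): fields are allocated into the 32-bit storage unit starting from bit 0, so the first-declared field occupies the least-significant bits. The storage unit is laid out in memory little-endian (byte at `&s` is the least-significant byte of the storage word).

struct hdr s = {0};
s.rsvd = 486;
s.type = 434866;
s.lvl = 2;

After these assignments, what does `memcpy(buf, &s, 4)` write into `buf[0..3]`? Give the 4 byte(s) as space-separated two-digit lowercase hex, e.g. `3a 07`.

e6 65 45 2d

rsvd (9b) val=486 bits=0x1e6 at bit 0: 0x000001e6
type (19b) val=434866 bits=0x6a2b2 at bit 9: 0x0d4565e6
lvl (4b) val=2 bits=0x2 at bit 28: 0x2d4565e6
word = 0x2d4565e6 → little-endian bytes:
  [0]=0xe6  [1]=0x65  [2]=0x45  [3]=0x2d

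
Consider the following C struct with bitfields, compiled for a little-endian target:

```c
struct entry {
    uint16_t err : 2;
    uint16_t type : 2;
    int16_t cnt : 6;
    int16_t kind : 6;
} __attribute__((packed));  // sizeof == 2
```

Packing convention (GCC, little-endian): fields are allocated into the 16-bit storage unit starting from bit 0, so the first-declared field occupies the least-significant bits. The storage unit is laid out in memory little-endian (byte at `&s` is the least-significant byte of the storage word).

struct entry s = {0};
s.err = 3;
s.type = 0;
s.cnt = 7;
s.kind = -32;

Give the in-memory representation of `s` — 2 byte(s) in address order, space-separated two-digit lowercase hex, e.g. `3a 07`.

73 80

err (2b) val=3 bits=0x3 at bit 0: 0x0003
type (2b) val=0 bits=0x0 at bit 2: 0x0003
cnt (6b) val=7 bits=0x7 at bit 4: 0x0073
kind (6b) val=-32 bits=0x20 at bit 10: 0x8073
word = 0x8073 → little-endian bytes:
  [0]=0x73  [1]=0x80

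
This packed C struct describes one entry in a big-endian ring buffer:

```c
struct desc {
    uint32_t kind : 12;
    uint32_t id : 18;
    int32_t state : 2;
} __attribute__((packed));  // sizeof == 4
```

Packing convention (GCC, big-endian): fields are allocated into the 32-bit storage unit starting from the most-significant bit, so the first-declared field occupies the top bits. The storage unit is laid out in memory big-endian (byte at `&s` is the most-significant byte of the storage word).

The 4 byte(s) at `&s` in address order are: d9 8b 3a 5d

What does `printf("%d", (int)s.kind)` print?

3480

[0]=0xd9 [1]=0x8b [2]=0x3a [3]=0x5d (big-endian) → word 0xd98b3a5d
kind:12 @ bit 20 → (0xd98b3a5d>>20)&0xfff = 0xd98  ←
id:18 @ bit 2 → (0xd98b3a5d>>2)&0x3ffff = 0x2ce97
state:2 @ bit 0 → (0xd98b3a5d>>0)&0x3 = 0x1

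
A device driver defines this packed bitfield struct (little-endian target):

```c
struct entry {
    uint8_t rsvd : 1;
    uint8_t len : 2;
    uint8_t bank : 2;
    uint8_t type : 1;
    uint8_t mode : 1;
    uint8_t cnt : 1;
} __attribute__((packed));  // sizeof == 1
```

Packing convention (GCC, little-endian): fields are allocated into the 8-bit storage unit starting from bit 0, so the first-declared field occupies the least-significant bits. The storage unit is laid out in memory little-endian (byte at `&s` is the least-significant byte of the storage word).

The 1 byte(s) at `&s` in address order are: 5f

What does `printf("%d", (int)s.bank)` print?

[0]=0x5f (little-endian) → word 0x5f
rsvd:1 @ bit 0 → (0x5f>>0)&0x1 = 0x1
len:2 @ bit 1 → (0x5f>>1)&0x3 = 0x3
bank:2 @ bit 3 → (0x5f>>3)&0x3 = 0x3  ←
type:1 @ bit 5 → (0x5f>>5)&0x1 = 0x0
mode:1 @ bit 6 → (0x5f>>6)&0x1 = 0x1
cnt:1 @ bit 7 → (0x5f>>7)&0x1 = 0x0

3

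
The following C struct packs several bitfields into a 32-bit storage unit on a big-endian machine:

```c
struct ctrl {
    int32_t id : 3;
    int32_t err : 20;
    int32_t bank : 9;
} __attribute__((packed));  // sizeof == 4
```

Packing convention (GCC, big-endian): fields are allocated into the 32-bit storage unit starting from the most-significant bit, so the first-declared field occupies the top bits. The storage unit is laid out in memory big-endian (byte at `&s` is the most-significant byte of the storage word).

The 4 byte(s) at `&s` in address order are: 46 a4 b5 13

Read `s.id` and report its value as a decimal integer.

2

[0]=0x46 [1]=0xa4 [2]=0xb5 [3]=0x13 (big-endian) → word 0x46a4b513
id [29+:3] = (word>>29) & 0x7 = 2  ←
err [9+:20] = (word>>9) & 0xfffff = 217690
bank [0+:9] = (word>>0) & 0x1ff = 275
id signed 3b, MSB=0: value = 2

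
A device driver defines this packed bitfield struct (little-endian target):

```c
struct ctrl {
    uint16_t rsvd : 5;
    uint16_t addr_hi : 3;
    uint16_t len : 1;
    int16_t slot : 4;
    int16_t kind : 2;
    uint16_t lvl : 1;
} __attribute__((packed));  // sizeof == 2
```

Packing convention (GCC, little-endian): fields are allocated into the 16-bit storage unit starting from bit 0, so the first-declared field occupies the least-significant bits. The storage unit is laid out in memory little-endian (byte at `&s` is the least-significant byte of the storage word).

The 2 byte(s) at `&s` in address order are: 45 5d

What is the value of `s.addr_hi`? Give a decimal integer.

[0]=0x45 [1]=0x5d (little-endian) → word 0x5d45
rsvd:5 @ bit 0 → (0x5d45>>0)&0x1f = 0x5
addr_hi:3 @ bit 5 → (0x5d45>>5)&0x7 = 0x2  ←
len:1 @ bit 8 → (0x5d45>>8)&0x1 = 0x1
slot:4 @ bit 9 → (0x5d45>>9)&0xf = 0xe
kind:2 @ bit 13 → (0x5d45>>13)&0x3 = 0x2
lvl:1 @ bit 15 → (0x5d45>>15)&0x1 = 0x0

2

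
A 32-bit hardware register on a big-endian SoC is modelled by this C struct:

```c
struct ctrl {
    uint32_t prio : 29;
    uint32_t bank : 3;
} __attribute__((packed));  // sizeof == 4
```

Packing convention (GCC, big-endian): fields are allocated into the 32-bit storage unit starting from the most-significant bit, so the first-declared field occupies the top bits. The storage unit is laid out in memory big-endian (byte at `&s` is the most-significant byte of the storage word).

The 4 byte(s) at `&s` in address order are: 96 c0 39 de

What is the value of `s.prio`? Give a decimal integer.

316147515

[0]=0x96 [1]=0xc0 [2]=0x39 [3]=0xde (big-endian) → word 0x96c039de
prio [3+:29] = (word>>3) & 0x1fffffff = 316147515  ←
bank [0+:3] = (word>>0) & 0x7 = 6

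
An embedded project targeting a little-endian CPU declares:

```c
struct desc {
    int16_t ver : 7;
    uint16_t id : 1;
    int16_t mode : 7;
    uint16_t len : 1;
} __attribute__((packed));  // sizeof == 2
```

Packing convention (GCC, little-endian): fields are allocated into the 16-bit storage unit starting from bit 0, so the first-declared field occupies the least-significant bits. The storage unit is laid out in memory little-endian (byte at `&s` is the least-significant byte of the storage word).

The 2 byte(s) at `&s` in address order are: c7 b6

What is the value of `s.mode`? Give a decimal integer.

[0]=0xc7 [1]=0xb6 (little-endian) → word 0xb6c7
ver:7 @ bit 0 → (0xb6c7>>0)&0x7f = 0x47
id:1 @ bit 7 → (0xb6c7>>7)&0x1 = 0x1
mode:7 @ bit 8 → (0xb6c7>>8)&0x7f = 0x36  ←
len:1 @ bit 15 → (0xb6c7>>15)&0x1 = 0x1
mode signed 7b, MSB=0: value = 54

54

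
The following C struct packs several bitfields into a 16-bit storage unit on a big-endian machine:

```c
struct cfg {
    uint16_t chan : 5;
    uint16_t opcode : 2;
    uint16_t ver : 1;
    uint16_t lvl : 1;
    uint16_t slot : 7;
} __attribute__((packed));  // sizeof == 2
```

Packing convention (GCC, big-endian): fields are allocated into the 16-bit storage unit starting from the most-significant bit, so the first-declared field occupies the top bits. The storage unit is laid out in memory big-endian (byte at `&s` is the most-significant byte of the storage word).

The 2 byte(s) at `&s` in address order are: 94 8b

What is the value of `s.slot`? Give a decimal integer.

11

[0]=0x94 [1]=0x8b (big-endian) → word 0x948b
chan:5 @ bit 11 → (0x948b>>11)&0x1f = 0x12
opcode:2 @ bit 9 → (0x948b>>9)&0x3 = 0x2
ver:1 @ bit 8 → (0x948b>>8)&0x1 = 0x0
lvl:1 @ bit 7 → (0x948b>>7)&0x1 = 0x1
slot:7 @ bit 0 → (0x948b>>0)&0x7f = 0xb  ←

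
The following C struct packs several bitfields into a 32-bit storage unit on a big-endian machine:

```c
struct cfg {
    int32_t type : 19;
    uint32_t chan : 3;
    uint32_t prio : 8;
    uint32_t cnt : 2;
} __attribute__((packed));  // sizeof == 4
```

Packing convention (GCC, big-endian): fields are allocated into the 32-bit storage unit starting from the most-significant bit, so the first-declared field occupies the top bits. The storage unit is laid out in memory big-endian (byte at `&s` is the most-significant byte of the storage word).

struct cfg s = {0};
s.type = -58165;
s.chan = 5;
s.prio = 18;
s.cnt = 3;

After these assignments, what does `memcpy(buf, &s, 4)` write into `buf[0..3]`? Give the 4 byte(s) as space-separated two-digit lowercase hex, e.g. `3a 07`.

type:19 = -58165 → 0x71ccb << 13 → word 0xe3996000
chan:3 = 5 → 0x5 << 10 → word 0xe3997400
prio:8 = 18 → 0x12 << 2 → word 0xe3997448
cnt:2 = 3 → 0x3 << 0 → word 0xe399744b
word = 0xe399744b → big-endian bytes:
  [0]=0xe3  [1]=0x99  [2]=0x74  [3]=0x4b

e3 99 74 4b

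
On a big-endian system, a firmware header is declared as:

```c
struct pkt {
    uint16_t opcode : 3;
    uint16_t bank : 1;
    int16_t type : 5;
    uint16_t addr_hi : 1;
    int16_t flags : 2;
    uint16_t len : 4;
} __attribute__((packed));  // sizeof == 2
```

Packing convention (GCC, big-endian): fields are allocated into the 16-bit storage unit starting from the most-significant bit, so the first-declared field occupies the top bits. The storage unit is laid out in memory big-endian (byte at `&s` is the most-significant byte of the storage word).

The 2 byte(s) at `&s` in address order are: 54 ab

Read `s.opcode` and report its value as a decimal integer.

2

[0]=0x54 [1]=0xab (big-endian) → word 0x54ab
opcode:3 @ bit 13 → (0x54ab>>13)&0x7 = 0x2  ←
bank:1 @ bit 12 → (0x54ab>>12)&0x1 = 0x1
type:5 @ bit 7 → (0x54ab>>7)&0x1f = 0x9
addr_hi:1 @ bit 6 → (0x54ab>>6)&0x1 = 0x0
flags:2 @ bit 4 → (0x54ab>>4)&0x3 = 0x2
len:4 @ bit 0 → (0x54ab>>0)&0xf = 0xb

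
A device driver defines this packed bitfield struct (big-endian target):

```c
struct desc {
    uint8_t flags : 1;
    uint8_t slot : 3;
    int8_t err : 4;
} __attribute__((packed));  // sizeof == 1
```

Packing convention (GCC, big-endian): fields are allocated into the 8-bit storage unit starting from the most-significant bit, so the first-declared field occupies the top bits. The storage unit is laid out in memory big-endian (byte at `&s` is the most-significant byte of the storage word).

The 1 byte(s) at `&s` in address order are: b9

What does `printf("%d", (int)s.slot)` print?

[0]=0xb9 (big-endian) → word 0xb9
flags [7+:1] = (word>>7) & 0x1 = 1
slot [4+:3] = (word>>4) & 0x7 = 3  ←
err [0+:4] = (word>>0) & 0xf = 9

3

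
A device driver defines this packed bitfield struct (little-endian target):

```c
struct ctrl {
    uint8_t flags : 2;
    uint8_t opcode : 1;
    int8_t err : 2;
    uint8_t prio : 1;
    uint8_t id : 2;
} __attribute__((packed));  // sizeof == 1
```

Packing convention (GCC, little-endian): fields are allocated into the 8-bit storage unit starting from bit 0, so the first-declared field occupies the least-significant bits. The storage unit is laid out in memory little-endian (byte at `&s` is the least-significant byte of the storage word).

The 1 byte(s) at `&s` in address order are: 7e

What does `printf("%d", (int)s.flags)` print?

[0]=0x7e (little-endian) → word 0x7e
flags:2 @ bit 0 → (0x7e>>0)&0x3 = 0x2  ←
opcode:1 @ bit 2 → (0x7e>>2)&0x1 = 0x1
err:2 @ bit 3 → (0x7e>>3)&0x3 = 0x3
prio:1 @ bit 5 → (0x7e>>5)&0x1 = 0x1
id:2 @ bit 6 → (0x7e>>6)&0x3 = 0x1

2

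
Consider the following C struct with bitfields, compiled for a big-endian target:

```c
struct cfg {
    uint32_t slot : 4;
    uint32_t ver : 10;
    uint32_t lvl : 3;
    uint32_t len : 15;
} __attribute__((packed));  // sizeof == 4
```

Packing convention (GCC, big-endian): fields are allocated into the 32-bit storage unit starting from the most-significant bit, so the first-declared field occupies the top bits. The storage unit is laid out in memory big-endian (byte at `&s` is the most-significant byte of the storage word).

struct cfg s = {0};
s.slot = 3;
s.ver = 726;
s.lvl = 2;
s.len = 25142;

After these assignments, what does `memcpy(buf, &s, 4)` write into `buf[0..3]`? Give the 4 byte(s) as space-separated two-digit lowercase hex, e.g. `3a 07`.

slot (4b) val=3 bits=0x3 at bit 28: 0x30000000
ver (10b) val=726 bits=0x2d6 at bit 18: 0x3b580000
lvl (3b) val=2 bits=0x2 at bit 15: 0x3b590000
len (15b) val=25142 bits=0x6236 at bit 0: 0x3b596236
word = 0x3b596236 → big-endian bytes:
  [0]=0x3b  [1]=0x59  [2]=0x62  [3]=0x36

3b 59 62 36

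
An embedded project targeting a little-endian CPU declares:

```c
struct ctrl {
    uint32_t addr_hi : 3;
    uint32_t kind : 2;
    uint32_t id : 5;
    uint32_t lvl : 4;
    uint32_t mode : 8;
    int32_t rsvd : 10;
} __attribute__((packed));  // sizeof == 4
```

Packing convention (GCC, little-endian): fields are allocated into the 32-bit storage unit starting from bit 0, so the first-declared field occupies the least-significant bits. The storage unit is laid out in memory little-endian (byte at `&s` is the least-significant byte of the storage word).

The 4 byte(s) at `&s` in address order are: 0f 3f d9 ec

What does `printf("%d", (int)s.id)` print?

24

[0]=0x0f [1]=0x3f [2]=0xd9 [3]=0xec (little-endian) → word 0xecd93f0f
addr_hi [0+:3] = (word>>0) & 0x7 = 7
kind [3+:2] = (word>>3) & 0x3 = 1
id [5+:5] = (word>>5) & 0x1f = 24  ←
lvl [10+:4] = (word>>10) & 0xf = 15
mode [14+:8] = (word>>14) & 0xff = 100
rsvd [22+:10] = (word>>22) & 0x3ff = 947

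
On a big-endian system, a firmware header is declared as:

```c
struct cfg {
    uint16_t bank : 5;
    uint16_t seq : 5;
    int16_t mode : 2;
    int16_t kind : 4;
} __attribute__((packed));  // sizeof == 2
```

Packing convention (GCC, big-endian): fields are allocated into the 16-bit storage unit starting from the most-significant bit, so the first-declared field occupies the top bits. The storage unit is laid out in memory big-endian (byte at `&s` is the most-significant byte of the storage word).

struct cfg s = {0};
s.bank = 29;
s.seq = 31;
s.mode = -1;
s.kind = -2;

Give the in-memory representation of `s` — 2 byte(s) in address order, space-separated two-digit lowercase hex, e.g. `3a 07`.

ef fe

bank (5b) val=29 bits=0x1d at bit 11: 0xe800
seq (5b) val=31 bits=0x1f at bit 6: 0xefc0
mode (2b) val=-1 bits=0x3 at bit 4: 0xeff0
kind (4b) val=-2 bits=0xe at bit 0: 0xeffe
word = 0xeffe → big-endian bytes:
  [0]=0xef  [1]=0xfe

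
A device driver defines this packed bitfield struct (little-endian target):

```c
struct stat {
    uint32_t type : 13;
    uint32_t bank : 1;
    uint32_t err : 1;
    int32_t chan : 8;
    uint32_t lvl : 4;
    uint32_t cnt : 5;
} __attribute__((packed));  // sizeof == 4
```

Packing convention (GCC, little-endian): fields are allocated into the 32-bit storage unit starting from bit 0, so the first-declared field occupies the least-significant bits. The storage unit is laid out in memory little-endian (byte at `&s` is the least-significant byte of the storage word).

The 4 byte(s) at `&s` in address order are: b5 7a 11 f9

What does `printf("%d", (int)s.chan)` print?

34

[0]=0xb5 [1]=0x7a [2]=0x11 [3]=0xf9 (little-endian) → word 0xf9117ab5
type [0+:13] = (word>>0) & 0x1fff = 6837
bank [13+:1] = (word>>13) & 0x1 = 1
err [14+:1] = (word>>14) & 0x1 = 1
chan [15+:8] = (word>>15) & 0xff = 34  ←
lvl [23+:4] = (word>>23) & 0xf = 2
cnt [27+:5] = (word>>27) & 0x1f = 31
chan signed 8b, MSB=0: value = 34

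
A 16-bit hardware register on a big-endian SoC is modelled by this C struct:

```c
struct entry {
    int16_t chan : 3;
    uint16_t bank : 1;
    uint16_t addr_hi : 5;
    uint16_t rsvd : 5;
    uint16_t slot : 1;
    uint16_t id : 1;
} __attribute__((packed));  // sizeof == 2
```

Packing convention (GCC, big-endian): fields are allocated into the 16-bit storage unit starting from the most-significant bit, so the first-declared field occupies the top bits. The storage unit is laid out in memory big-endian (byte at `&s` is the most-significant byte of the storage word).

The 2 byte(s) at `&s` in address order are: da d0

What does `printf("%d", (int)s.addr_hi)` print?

21

[0]=0xda [1]=0xd0 (big-endian) → word 0xdad0
chan [13+:3] = (word>>13) & 0x7 = 6
bank [12+:1] = (word>>12) & 0x1 = 1
addr_hi [7+:5] = (word>>7) & 0x1f = 21  ←
rsvd [2+:5] = (word>>2) & 0x1f = 20
slot [1+:1] = (word>>1) & 0x1 = 0
id [0+:1] = (word>>0) & 0x1 = 0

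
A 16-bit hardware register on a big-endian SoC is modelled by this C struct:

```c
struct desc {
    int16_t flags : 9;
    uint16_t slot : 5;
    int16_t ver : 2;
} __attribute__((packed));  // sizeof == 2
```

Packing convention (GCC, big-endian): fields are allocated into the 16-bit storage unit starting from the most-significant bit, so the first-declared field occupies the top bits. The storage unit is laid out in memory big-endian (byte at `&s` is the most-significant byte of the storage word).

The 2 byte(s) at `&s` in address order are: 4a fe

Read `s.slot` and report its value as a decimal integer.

31

[0]=0x4a [1]=0xfe (big-endian) → word 0x4afe
flags [7+:9] = (word>>7) & 0x1ff = 149
slot [2+:5] = (word>>2) & 0x1f = 31  ←
ver [0+:2] = (word>>0) & 0x3 = 2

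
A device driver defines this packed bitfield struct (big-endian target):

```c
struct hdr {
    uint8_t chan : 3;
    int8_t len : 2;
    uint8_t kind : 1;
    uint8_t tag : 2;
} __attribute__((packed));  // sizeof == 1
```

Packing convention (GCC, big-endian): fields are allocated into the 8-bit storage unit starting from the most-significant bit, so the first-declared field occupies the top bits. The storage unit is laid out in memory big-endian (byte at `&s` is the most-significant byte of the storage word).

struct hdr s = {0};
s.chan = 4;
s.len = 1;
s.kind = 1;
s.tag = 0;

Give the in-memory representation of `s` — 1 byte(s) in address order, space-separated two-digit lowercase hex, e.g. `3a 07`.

[5+:3] chan=4 & 0x7 = 0x4; word=0x80
[3+:2] len=1 & 0x3 = 0x1; word=0x88
[2+:1] kind=1 & 0x1 = 0x1; word=0x8c
[0+:2] tag=0 & 0x3 = 0x0; word=0x8c
word = 0x8c → big-endian bytes:
  [0]=0x8c

8c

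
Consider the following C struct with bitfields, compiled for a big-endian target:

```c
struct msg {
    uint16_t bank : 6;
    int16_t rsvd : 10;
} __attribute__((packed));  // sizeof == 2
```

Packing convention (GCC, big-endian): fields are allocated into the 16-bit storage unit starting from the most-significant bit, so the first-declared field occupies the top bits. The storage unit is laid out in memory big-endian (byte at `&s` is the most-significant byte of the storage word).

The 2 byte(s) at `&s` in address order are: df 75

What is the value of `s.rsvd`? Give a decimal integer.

[0]=0xdf [1]=0x75 (big-endian) → word 0xdf75
bank:6 @ bit 10 → (0xdf75>>10)&0x3f = 0x37
rsvd:10 @ bit 0 → (0xdf75>>0)&0x3ff = 0x375  ←
rsvd signed 10b, MSB=1: 885 - 1024 = -139

-139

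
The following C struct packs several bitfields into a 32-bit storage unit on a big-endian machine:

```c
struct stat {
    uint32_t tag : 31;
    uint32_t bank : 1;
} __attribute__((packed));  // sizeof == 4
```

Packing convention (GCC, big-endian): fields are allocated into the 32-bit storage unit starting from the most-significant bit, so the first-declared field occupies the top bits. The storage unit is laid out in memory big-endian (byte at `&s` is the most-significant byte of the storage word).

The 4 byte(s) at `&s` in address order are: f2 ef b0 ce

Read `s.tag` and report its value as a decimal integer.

[0]=0xf2 [1]=0xef [2]=0xb0 [3]=0xce (big-endian) → word 0xf2efb0ce
tag [1+:31] = (word>>1) & 0x7fffffff = 2037897319  ←
bank [0+:1] = (word>>0) & 0x1 = 0

2037897319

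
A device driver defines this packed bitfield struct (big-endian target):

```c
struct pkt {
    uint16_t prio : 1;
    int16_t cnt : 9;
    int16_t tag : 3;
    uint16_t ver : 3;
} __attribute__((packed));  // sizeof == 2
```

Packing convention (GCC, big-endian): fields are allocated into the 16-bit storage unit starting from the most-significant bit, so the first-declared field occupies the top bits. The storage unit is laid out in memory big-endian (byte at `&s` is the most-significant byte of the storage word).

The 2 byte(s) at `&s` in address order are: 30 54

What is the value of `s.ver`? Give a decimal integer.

[0]=0x30 [1]=0x54 (big-endian) → word 0x3054
prio:1 @ bit 15 → (0x3054>>15)&0x1 = 0x0
cnt:9 @ bit 6 → (0x3054>>6)&0x1ff = 0xc1
tag:3 @ bit 3 → (0x3054>>3)&0x7 = 0x2
ver:3 @ bit 0 → (0x3054>>0)&0x7 = 0x4  ←

4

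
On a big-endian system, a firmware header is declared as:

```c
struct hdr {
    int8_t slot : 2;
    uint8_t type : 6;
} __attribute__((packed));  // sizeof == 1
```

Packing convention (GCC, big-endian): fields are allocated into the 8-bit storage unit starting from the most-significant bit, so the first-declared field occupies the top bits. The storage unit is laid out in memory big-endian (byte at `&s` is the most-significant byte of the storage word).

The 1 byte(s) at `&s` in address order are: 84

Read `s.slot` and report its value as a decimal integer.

[0]=0x84 (big-endian) → word 0x84
slot [6+:2] = (word>>6) & 0x3 = 2  ←
type [0+:6] = (word>>0) & 0x3f = 4
slot signed 2b, MSB=1: 2 - 4 = -2

-2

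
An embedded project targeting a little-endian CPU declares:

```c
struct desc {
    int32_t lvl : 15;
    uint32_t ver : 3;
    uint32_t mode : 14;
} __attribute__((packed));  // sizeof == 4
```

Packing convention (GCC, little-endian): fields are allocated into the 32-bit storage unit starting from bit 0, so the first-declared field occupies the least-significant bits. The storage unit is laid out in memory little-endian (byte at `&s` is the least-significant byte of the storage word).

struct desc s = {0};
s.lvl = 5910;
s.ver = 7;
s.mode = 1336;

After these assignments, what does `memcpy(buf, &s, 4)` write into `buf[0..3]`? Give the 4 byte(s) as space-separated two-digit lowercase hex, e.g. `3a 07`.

16 97 e3 14

lvl:15 = 5910 → 0x1716 << 0 → word 0x00001716
ver:3 = 7 → 0x7 << 15 → word 0x00039716
mode:14 = 1336 → 0x538 << 18 → word 0x14e39716
word = 0x14e39716 → little-endian bytes:
  [0]=0x16  [1]=0x97  [2]=0xe3  [3]=0x14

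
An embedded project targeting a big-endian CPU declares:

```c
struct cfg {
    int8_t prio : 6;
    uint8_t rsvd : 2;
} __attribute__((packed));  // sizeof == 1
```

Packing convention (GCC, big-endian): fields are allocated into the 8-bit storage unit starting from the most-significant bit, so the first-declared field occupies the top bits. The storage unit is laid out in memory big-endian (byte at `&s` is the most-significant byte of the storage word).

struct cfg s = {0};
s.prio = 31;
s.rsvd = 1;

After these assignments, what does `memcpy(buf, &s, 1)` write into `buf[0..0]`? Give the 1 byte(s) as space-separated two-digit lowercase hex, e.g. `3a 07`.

7d

[2+:6] prio=31 & 0x3f = 0x1f; word=0x7c
[0+:2] rsvd=1 & 0x3 = 0x1; word=0x7d
word = 0x7d → big-endian bytes:
  [0]=0x7d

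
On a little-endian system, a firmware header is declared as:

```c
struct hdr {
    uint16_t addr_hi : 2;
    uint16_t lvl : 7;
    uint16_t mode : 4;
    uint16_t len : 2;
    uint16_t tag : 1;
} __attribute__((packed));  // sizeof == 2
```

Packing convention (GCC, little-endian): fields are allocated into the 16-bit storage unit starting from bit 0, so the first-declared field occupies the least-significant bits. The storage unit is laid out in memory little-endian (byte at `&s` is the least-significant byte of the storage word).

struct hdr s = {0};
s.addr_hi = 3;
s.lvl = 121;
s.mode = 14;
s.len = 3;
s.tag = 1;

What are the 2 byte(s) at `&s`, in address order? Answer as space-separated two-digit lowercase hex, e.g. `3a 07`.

addr_hi (2b) val=3 bits=0x3 at bit 0: 0x0003
lvl (7b) val=121 bits=0x79 at bit 2: 0x01e7
mode (4b) val=14 bits=0xe at bit 9: 0x1de7
len (2b) val=3 bits=0x3 at bit 13: 0x7de7
tag (1b) val=1 bits=0x1 at bit 15: 0xfde7
word = 0xfde7 → little-endian bytes:
  [0]=0xe7  [1]=0xfd

e7 fd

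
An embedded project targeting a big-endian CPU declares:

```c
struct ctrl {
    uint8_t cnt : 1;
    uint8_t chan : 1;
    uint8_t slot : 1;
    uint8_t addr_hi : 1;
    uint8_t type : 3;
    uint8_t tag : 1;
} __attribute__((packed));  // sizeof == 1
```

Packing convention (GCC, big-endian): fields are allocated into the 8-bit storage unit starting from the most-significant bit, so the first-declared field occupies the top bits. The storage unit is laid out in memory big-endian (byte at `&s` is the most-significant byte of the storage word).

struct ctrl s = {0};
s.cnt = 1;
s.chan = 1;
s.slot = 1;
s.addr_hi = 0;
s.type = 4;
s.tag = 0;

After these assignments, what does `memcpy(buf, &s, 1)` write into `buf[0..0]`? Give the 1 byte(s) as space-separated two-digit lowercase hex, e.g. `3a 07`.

e8

[7+:1] cnt=1 & 0x1 = 0x1; word=0x80
[6+:1] chan=1 & 0x1 = 0x1; word=0xc0
[5+:1] slot=1 & 0x1 = 0x1; word=0xe0
[4+:1] addr_hi=0 & 0x1 = 0x0; word=0xe0
[1+:3] type=4 & 0x7 = 0x4; word=0xe8
[0+:1] tag=0 & 0x1 = 0x0; word=0xe8
word = 0xe8 → big-endian bytes:
  [0]=0xe8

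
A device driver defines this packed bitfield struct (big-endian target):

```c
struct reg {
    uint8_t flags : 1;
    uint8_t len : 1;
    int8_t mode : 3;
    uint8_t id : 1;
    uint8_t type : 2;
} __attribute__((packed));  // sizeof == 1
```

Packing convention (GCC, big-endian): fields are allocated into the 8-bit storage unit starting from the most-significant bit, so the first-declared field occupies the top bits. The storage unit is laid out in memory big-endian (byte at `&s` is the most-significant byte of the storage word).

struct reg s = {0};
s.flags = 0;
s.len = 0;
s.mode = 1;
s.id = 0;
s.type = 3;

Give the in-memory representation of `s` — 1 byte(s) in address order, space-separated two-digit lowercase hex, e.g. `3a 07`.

flags (1b) val=0 bits=0x0 at bit 7: 0x00
len (1b) val=0 bits=0x0 at bit 6: 0x00
mode (3b) val=1 bits=0x1 at bit 3: 0x08
id (1b) val=0 bits=0x0 at bit 2: 0x08
type (2b) val=3 bits=0x3 at bit 0: 0x0b
word = 0x0b → big-endian bytes:
  [0]=0x0b

0b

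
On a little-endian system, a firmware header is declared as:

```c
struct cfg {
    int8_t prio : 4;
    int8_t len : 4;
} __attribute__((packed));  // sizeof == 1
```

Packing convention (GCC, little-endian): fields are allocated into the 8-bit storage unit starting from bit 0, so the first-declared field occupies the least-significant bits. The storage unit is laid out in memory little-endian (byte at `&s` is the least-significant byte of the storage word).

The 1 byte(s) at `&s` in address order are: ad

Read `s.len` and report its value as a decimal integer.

[0]=0xad (little-endian) → word 0xad
prio:4 @ bit 0 → (0xad>>0)&0xf = 0xd
len:4 @ bit 4 → (0xad>>4)&0xf = 0xa  ←
len signed 4b, MSB=1: 10 - 16 = -6

-6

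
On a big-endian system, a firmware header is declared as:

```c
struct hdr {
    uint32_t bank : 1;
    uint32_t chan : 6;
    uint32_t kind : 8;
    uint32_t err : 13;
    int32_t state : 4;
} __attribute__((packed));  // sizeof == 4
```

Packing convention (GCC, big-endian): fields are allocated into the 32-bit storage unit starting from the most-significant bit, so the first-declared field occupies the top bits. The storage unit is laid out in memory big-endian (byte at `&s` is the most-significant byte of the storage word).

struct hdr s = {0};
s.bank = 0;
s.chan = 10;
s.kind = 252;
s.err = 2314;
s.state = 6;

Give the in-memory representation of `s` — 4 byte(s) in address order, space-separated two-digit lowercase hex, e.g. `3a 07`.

15 f8 90 a6

bank:1 = 0 → 0x0 << 31 → word 0x00000000
chan:6 = 10 → 0xa << 25 → word 0x14000000
kind:8 = 252 → 0xfc << 17 → word 0x15f80000
err:13 = 2314 → 0x90a << 4 → word 0x15f890a0
state:4 = 6 → 0x6 << 0 → word 0x15f890a6
word = 0x15f890a6 → big-endian bytes:
  [0]=0x15  [1]=0xf8  [2]=0x90  [3]=0xa6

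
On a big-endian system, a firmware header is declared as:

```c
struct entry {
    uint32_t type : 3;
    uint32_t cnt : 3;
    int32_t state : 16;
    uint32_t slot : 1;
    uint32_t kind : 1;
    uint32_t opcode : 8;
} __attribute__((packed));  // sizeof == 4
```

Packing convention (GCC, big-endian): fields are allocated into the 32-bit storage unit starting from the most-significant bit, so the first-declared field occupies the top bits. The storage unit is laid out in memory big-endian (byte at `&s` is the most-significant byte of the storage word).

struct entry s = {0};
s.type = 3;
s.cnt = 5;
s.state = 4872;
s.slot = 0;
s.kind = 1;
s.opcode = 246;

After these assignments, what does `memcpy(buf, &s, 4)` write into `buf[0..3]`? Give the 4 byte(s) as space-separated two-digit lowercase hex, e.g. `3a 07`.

type:3 = 3 → 0x3 << 29 → word 0x60000000
cnt:3 = 5 → 0x5 << 26 → word 0x74000000
state:16 = 4872 → 0x1308 << 10 → word 0x744c2000
slot:1 = 0 → 0x0 << 9 → word 0x744c2000
kind:1 = 1 → 0x1 << 8 → word 0x744c2100
opcode:8 = 246 → 0xf6 << 0 → word 0x744c21f6
word = 0x744c21f6 → big-endian bytes:
  [0]=0x74  [1]=0x4c  [2]=0x21  [3]=0xf6

74 4c 21 f6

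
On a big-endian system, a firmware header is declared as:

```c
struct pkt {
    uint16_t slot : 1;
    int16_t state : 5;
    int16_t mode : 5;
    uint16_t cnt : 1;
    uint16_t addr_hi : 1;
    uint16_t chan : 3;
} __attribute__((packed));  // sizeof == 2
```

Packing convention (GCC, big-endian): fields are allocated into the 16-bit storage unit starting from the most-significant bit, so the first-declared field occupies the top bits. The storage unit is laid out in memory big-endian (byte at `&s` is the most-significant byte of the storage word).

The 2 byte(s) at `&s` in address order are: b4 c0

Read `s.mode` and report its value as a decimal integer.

6

[0]=0xb4 [1]=0xc0 (big-endian) → word 0xb4c0
slot:1 @ bit 15 → (0xb4c0>>15)&0x1 = 0x1
state:5 @ bit 10 → (0xb4c0>>10)&0x1f = 0xd
mode:5 @ bit 5 → (0xb4c0>>5)&0x1f = 0x6  ←
cnt:1 @ bit 4 → (0xb4c0>>4)&0x1 = 0x0
addr_hi:1 @ bit 3 → (0xb4c0>>3)&0x1 = 0x0
chan:3 @ bit 0 → (0xb4c0>>0)&0x7 = 0x0
mode signed 5b, MSB=0: value = 6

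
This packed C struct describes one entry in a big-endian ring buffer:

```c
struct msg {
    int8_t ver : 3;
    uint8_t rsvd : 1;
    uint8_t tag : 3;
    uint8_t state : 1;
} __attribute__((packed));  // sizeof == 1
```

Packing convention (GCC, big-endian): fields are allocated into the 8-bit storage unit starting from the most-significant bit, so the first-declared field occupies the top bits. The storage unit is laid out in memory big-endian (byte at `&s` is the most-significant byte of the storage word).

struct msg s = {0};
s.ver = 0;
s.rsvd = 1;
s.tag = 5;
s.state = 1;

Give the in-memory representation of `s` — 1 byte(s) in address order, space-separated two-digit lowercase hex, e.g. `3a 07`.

ver:3 = 0 → 0x0 << 5 → word 0x00
rsvd:1 = 1 → 0x1 << 4 → word 0x10
tag:3 = 5 → 0x5 << 1 → word 0x1a
state:1 = 1 → 0x1 << 0 → word 0x1b
word = 0x1b → big-endian bytes:
  [0]=0x1b

1b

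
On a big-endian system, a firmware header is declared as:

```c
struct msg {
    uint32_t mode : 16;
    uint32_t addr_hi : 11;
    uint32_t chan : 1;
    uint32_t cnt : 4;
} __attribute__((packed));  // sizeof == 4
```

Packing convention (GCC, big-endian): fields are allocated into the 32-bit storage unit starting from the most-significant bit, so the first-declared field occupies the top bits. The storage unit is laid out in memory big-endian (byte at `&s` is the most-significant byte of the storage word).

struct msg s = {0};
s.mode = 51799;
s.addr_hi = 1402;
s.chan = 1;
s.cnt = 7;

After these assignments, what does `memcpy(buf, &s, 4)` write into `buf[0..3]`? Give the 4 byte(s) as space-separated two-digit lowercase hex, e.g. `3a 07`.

mode (16b) val=51799 bits=0xca57 at bit 16: 0xca570000
addr_hi (11b) val=1402 bits=0x57a at bit 5: 0xca57af40
chan (1b) val=1 bits=0x1 at bit 4: 0xca57af50
cnt (4b) val=7 bits=0x7 at bit 0: 0xca57af57
word = 0xca57af57 → big-endian bytes:
  [0]=0xca  [1]=0x57  [2]=0xaf  [3]=0x57

ca 57 af 57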